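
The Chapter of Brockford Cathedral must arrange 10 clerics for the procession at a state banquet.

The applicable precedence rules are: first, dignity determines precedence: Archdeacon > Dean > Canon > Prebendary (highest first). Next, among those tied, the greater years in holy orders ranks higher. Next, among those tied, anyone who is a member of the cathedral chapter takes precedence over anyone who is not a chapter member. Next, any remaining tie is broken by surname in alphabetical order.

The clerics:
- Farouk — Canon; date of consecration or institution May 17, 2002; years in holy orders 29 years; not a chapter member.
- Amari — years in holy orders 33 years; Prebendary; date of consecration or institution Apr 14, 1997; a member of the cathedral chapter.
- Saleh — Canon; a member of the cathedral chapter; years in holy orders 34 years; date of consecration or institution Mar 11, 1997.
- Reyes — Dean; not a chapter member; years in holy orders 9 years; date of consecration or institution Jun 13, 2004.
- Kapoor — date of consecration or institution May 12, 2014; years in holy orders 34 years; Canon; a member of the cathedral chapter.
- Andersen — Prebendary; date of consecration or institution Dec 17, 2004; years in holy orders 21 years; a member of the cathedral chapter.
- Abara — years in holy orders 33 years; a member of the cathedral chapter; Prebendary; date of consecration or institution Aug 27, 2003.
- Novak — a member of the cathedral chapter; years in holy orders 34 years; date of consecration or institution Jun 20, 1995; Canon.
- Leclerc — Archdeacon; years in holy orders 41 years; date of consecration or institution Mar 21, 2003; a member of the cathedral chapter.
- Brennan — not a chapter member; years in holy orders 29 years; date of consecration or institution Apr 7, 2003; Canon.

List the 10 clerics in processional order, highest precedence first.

By dignity: Leclerc (Archdeacon); then Reyes (Dean); then Kapoor, Novak, Saleh, Brennan and Farouk (Canon); then Abara, Amari and Andersen (Prebendary).
Among Kapoor, Novak, Saleh, Brennan and Farouk, by years in holy orders (higher first): Kapoor, Novak and Saleh (34 years) before Brennan and Farouk (29 years).
Kapoor, Novak and Saleh are each a member of the cathedral chapter, so the next rule applies.
Among Kapoor, Novak and Saleh, alphabetically by surname: Kapoor before Novak before Saleh.
Brennan and Farouk are each not a chapter member, so the next rule applies.
Among Brennan and Farouk, alphabetically by surname: Brennan before Farouk.
Among Abara, Amari and Andersen, by years in holy orders (higher first): Abara and Amari (33 years) before Andersen (21 years).
Abara and Amari are each a member of the cathedral chapter, so the next rule applies.
Among Abara and Amari, alphabetically by surname: Abara before Amari.
Full order: Leclerc, Reyes, Kapoor, Novak, Saleh, Brennan, Farouk, Abara, Amari, Andersen.

Leclerc, Reyes, Kapoor, Novak, Saleh, Brennan, Farouk, Abara, Amari, Andersen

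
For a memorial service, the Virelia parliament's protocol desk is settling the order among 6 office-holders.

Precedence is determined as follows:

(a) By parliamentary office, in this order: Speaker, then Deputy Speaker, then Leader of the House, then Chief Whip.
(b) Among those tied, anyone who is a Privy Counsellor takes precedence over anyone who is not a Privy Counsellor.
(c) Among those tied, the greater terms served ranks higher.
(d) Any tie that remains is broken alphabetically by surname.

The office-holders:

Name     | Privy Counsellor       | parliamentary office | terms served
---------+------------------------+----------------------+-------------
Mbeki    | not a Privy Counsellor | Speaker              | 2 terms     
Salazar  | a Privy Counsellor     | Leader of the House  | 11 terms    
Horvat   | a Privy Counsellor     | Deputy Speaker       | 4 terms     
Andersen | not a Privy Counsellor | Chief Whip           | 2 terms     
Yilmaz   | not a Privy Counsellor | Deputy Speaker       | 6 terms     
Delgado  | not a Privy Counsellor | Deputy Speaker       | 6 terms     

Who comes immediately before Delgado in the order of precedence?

By parliamentary office: Mbeki (Speaker); then Horvat, Delgado and Yilmaz (Deputy Speaker); then Salazar (Leader of the House); then Andersen (Chief Whip).
Among Horvat, Delgado and Yilmaz, a Privy Counsellor before not a Privy Counsellor: Horvat (a Privy Counsellor) before Delgado and Yilmaz (not a Privy Counsellor).
Delgado and Yilmaz both have terms served 6 terms, so the next rule applies.
Among Delgado and Yilmaz, alphabetically by surname: Delgado before Yilmaz.
Order: Mbeki, Horvat, Delgado, Yilmaz, Salazar, Andersen.

Horvat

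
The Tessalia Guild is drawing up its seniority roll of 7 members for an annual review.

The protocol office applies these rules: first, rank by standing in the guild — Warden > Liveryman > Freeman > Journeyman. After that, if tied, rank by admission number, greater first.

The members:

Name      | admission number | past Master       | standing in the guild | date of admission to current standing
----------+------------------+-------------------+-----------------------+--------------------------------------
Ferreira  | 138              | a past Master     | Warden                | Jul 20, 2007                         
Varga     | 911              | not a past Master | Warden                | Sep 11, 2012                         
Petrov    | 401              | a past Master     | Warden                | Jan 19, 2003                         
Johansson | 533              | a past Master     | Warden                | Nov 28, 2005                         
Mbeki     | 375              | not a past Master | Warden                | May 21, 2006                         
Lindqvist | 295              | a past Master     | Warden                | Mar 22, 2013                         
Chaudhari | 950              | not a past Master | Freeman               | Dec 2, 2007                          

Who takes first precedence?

By standing in the guild: Varga, Johansson, Petrov, Mbeki, Lindqvist and Ferreira (Warden); then Chaudhari (Freeman).
Among Varga, Johansson, Petrov, Mbeki, Lindqvist and Ferreira, by admission number (higher first): Varga (911) before Johansson (533) before Petrov (401) before Mbeki (375) before Lindqvist (295) before Ferreira (138).
Order: Varga, Johansson, Petrov, Mbeki, Lindqvist, Ferreira, Chaudhari.

Varga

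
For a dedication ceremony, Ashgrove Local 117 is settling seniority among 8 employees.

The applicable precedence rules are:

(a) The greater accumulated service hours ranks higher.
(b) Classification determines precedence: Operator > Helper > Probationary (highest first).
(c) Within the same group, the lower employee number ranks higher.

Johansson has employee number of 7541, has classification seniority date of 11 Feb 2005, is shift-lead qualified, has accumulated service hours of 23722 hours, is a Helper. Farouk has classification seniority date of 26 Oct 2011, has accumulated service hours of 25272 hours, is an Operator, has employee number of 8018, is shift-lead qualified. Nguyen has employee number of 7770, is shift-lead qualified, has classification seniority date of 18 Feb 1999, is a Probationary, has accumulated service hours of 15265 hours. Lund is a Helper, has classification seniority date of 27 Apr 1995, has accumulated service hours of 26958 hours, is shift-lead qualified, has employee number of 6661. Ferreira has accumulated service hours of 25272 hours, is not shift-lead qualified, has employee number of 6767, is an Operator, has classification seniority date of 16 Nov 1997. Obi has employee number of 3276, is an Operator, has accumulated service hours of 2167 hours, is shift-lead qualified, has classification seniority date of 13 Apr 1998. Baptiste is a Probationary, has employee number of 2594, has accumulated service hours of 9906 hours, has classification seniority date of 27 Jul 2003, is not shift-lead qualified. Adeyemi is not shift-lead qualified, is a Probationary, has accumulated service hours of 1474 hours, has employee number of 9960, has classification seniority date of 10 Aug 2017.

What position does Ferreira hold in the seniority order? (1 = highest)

By accumulated service hours (higher first): Lund (26958 hours); then Ferreira and Farouk (both 25272 hours); then Johansson (23722 hours); then Nguyen (15265 hours); then Baptiste (9906 hours); then Obi (2167 hours); then Adeyemi (1474 hours).
Ferreira and Farouk are each Operator, so the next rule applies.
Among Ferreira and Farouk, by employee number (lower first): Ferreira (6767) before Farouk (8018).
Order: Lund, Ferreira, Farouk, Johansson, Nguyen, Baptiste, Obi, Adeyemi. So position 2.

2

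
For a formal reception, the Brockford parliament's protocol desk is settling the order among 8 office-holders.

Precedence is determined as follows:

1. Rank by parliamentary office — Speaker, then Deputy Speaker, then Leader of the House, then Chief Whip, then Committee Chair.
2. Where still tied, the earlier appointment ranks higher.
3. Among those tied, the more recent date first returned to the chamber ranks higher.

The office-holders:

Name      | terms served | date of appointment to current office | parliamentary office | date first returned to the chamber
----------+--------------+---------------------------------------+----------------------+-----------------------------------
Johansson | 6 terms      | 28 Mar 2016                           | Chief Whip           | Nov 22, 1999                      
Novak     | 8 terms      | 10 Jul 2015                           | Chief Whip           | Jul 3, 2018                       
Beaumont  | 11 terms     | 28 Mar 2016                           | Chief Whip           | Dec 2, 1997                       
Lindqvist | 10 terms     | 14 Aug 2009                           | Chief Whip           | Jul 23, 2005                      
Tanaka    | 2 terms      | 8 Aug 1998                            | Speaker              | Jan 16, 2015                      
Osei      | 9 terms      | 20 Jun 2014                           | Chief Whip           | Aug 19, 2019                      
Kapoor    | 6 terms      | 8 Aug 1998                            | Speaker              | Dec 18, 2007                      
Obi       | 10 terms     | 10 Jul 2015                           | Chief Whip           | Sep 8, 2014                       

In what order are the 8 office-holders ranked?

Tanaka, Kapoor, Lindqvist, Osei, Novak, Obi, Johansson, Beaumont

By parliamentary office: Tanaka and Kapoor (Speaker); then Lindqvist, Osei, Novak, Obi, Johansson and Beaumont (Chief Whip).
Tanaka and Kapoor both have date of appointment to current office 8 Aug 1998, so the next rule applies.
Among Tanaka and Kapoor, by date first returned to the chamber (later first): Tanaka (Jan 16, 2015) before Kapoor (Dec 18, 2007).
Among Lindqvist, Osei, Novak, Obi, Johansson and Beaumont, by date of appointment to current office (earlier first): Lindqvist (14 Aug 2009) before Osei (20 Jun 2014) before Novak and Obi (10 Jul 2015) before Johansson and Beaumont (28 Mar 2016).
Among Novak and Obi, by date first returned to the chamber (later first): Novak (Jul 3, 2018) before Obi (Sep 8, 2014).
Among Johansson and Beaumont, by date first returned to the chamber (later first): Johansson (Nov 22, 1999) before Beaumont (Dec 2, 1997).
Full order: Tanaka, Kapoor, Lindqvist, Osei, Novak, Obi, Johansson, Beaumont.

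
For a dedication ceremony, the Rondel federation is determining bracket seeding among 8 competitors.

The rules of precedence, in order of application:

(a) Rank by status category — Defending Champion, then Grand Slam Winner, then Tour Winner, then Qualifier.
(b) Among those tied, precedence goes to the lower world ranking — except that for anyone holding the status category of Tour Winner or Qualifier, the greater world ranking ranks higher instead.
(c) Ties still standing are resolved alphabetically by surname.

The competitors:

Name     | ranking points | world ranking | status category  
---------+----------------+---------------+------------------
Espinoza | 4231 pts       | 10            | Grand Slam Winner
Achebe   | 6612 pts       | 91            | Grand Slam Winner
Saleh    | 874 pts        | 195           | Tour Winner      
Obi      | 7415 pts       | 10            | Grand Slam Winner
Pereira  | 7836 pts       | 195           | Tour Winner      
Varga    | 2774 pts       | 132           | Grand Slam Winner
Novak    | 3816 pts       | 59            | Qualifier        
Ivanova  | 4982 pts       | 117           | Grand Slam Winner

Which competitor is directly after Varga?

By status category: Espinoza, Obi, Achebe, Ivanova and Varga (Grand Slam Winner); then Pereira and Saleh (Tour Winner); then Novak (Qualifier).
Among Espinoza, Obi, Achebe, Ivanova and Varga, by world ranking (lower first): Espinoza and Obi (10) before Achebe (91) before Ivanova (117) before Varga (132).
Among Espinoza and Obi, alphabetically by surname: Espinoza before Obi.
Pereira and Saleh both have world ranking 195, so the next rule applies.
Among Pereira and Saleh, alphabetically by surname: Pereira before Saleh.
Order: Espinoza, Obi, Achebe, Ivanova, Varga, Pereira, Saleh, Novak.

Pereira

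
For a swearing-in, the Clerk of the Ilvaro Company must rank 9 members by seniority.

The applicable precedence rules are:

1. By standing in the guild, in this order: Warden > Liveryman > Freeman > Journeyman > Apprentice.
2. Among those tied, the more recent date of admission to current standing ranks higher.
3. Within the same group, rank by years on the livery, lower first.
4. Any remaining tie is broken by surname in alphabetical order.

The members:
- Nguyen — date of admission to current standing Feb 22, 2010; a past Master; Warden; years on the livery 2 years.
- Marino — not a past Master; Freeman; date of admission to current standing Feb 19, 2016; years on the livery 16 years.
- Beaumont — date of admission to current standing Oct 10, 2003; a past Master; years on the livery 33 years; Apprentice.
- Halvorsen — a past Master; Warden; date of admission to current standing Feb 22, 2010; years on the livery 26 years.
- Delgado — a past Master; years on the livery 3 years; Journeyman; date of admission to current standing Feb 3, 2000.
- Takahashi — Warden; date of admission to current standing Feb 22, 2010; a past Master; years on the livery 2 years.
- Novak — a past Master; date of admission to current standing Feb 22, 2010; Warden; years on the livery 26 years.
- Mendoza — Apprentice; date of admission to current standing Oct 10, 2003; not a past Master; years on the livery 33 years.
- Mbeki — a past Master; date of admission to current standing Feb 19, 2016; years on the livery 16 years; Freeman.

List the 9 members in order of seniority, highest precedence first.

By standing in the guild: Nguyen, Takahashi, Halvorsen and Novak (Warden); then Marino and Mbeki (Freeman); then Delgado (Journeyman); then Beaumont and Mendoza (Apprentice).
Nguyen, Takahashi, Halvorsen and Novak all have date of admission to current standing Feb 22, 2010, so the next rule applies.
Among Nguyen, Takahashi, Halvorsen and Novak, by years on the livery (lower first): Nguyen and Takahashi (2 years) before Halvorsen and Novak (26 years).
Among Nguyen and Takahashi, alphabetically by surname: Nguyen before Takahashi.
Among Halvorsen and Novak, alphabetically by surname: Halvorsen before Novak.
Marino and Mbeki both have date of admission to current standing Feb 19, 2016, so the next rule applies.
Marino and Mbeki both have years on the livery 16 years, so the next rule applies.
Among Marino and Mbeki, alphabetically by surname: Marino before Mbeki.
Beaumont and Mendoza both have date of admission to current standing Oct 10, 2003, so the next rule applies.
Beaumont and Mendoza both have years on the livery 33 years, so the next rule applies.
Among Beaumont and Mendoza, alphabetically by surname: Beaumont before Mendoza.
Full order: Nguyen, Takahashi, Halvorsen, Novak, Marino, Mbeki, Delgado, Beaumont, Mendoza.

Nguyen, Takahashi, Halvorsen, Novak, Marino, Mbeki, Delgado, Beaumont, Mendoza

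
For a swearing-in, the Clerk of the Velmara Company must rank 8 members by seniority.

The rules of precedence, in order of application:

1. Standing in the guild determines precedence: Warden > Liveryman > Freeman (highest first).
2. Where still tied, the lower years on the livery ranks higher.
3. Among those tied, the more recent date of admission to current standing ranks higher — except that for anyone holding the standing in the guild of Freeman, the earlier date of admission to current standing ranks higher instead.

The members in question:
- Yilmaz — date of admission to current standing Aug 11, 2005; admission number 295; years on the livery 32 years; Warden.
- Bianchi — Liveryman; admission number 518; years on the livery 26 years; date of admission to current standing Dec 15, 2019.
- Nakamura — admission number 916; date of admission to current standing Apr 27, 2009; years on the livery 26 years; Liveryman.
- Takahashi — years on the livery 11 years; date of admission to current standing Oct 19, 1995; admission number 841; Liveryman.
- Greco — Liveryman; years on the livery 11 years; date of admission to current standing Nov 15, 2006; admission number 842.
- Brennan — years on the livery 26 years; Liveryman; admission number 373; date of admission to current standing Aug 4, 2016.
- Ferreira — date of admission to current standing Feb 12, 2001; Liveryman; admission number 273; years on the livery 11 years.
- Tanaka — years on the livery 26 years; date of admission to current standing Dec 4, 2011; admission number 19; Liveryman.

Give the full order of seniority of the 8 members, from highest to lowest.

Yilmaz, Greco, Ferreira, Takahashi, Bianchi, Brennan, Tanaka, Nakamura

By standing in the guild: Yilmaz (Warden); then Greco, Ferreira, Takahashi, Bianchi, Brennan, Tanaka and Nakamura (Liveryman).
Among Greco, Ferreira, Takahashi, Bianchi, Brennan, Tanaka and Nakamura, by years on the livery (lower first): Greco, Ferreira and Takahashi (11 years) before Bianchi, Brennan, Tanaka and Nakamura (26 years).
Among Greco, Ferreira and Takahashi, by date of admission to current standing (later first): Greco (Nov 15, 2006) before Ferreira (Feb 12, 2001) before Takahashi (Oct 19, 1995).
Among Bianchi, Brennan, Tanaka and Nakamura, by date of admission to current standing (later first): Bianchi (Dec 15, 2019) before Brennan (Aug 4, 2016) before Tanaka (Dec 4, 2011) before Nakamura (Apr 27, 2009).
Full order: Yilmaz, Greco, Ferreira, Takahashi, Bianchi, Brennan, Tanaka, Nakamura.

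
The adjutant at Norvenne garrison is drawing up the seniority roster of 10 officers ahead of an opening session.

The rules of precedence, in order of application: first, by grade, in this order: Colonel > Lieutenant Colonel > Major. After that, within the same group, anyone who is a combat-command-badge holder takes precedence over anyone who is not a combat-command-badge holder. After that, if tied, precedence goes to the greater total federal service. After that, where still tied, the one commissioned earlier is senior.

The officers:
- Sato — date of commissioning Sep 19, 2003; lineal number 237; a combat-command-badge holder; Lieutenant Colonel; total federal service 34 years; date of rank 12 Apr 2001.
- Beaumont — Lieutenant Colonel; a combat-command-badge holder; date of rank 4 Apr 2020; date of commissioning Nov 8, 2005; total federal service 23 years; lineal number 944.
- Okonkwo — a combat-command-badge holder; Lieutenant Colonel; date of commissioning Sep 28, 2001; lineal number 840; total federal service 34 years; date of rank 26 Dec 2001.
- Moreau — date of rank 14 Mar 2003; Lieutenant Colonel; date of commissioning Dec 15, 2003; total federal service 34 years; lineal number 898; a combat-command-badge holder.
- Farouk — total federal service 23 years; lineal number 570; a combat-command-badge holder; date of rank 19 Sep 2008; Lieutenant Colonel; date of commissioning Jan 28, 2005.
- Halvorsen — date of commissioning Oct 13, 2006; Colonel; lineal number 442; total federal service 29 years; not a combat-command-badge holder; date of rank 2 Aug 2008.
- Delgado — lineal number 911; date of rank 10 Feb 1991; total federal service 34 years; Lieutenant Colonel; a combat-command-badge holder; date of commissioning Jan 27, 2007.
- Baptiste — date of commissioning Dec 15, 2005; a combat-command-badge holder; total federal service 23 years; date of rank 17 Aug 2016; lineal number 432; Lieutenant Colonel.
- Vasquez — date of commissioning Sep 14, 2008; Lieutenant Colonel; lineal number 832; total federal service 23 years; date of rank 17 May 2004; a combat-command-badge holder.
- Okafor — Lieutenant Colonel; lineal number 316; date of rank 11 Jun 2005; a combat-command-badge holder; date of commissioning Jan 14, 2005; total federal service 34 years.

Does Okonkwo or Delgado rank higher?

Okonkwo

By grade: Halvorsen (Colonel); then Okonkwo, Sato, Moreau, Okafor, Delgado, Farouk, Beaumont, Baptiste and Vasquez (Lieutenant Colonel).
Okonkwo, Sato, Moreau, Okafor, Delgado, Farouk, Beaumont, Baptiste and Vasquez are each a combat-command-badge holder, so the next rule applies.
Among Okonkwo, Sato, Moreau, Okafor, Delgado, Farouk, Beaumont, Baptiste and Vasquez, by total federal service (higher first): Okonkwo, Sato, Moreau, Okafor and Delgado (34 years) before Farouk, Beaumont, Baptiste and Vasquez (23 years).
Among Okonkwo, Sato, Moreau, Okafor and Delgado, by date of commissioning (earlier first): Okonkwo (Sep 28, 2001) before Sato (Sep 19, 2003) before Moreau (Dec 15, 2003) before Okafor (Jan 14, 2005) before Delgado (Jan 27, 2007).
Among Farouk, Beaumont, Baptiste and Vasquez, by date of commissioning (earlier first): Farouk (Jan 28, 2005) before Beaumont (Nov 8, 2005) before Baptiste (Dec 15, 2005) before Vasquez (Sep 14, 2008).
So Okonkwo takes precedence.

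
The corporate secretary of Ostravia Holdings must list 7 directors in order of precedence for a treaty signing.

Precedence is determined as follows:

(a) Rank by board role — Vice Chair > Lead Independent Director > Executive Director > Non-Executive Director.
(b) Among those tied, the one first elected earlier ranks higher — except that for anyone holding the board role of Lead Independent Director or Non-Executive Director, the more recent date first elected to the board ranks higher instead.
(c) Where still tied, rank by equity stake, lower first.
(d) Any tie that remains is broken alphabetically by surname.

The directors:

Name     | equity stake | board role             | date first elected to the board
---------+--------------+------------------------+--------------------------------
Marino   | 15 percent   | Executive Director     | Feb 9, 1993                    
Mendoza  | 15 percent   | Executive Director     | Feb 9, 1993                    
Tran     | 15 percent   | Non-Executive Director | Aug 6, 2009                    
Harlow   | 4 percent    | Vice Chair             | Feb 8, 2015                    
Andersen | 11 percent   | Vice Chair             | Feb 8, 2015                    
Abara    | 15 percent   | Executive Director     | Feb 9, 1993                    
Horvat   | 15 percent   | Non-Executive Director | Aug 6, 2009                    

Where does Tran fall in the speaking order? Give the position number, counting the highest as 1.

7

By board role: Harlow and Andersen (Vice Chair); then Abara, Marino and Mendoza (Executive Director); then Horvat and Tran (Non-Executive Director).
Harlow and Andersen both have date first elected to the board Feb 8, 2015, so the next rule applies.
Among Harlow and Andersen, by equity stake (lower first): Harlow (4 percent) before Andersen (11 percent).
Abara, Marino and Mendoza all have date first elected to the board Feb 9, 1993, so the next rule applies.
Abara, Marino and Mendoza all have equity stake 15 percent, so the next rule applies.
Among Abara, Marino and Mendoza, alphabetically by surname: Abara before Marino before Mendoza.
Horvat and Tran both have date first elected to the board Aug 6, 2009, so the next rule applies.
Horvat and Tran both have equity stake 15 percent, so the next rule applies.
Among Horvat and Tran, alphabetically by surname: Horvat before Tran.
Order: Harlow, Andersen, Abara, Marino, Mendoza, Horvat, Tran. So position 7.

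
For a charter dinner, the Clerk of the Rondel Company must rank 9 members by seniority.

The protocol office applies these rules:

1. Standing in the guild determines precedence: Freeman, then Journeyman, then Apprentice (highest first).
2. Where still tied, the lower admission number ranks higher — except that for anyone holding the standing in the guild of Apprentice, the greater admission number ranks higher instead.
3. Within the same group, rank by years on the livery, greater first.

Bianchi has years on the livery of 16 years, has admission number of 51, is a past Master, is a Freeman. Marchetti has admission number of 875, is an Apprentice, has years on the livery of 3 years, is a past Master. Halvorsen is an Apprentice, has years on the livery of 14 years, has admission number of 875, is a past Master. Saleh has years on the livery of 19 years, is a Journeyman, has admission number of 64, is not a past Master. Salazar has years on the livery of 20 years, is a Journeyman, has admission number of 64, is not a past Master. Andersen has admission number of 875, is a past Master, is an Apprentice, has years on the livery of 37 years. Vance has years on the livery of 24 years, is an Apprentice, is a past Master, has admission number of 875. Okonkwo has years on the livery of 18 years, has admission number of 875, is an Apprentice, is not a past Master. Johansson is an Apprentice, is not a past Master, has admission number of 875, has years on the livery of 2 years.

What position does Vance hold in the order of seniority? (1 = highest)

5

By standing in the guild: Bianchi (Freeman); then Salazar and Saleh (Journeyman); then Andersen, Vance, Okonkwo, Halvorsen, Marchetti and Johansson (Apprentice).
Salazar and Saleh both have admission number 64, so the next rule applies.
Among Salazar and Saleh, by years on the livery (higher first): Salazar (20 years) before Saleh (19 years).
Andersen, Vance, Okonkwo, Halvorsen, Marchetti and Johansson all have admission number 875, so the next rule applies.
Among Andersen, Vance, Okonkwo, Halvorsen, Marchetti and Johansson, by years on the livery (higher first): Andersen (37 years) before Vance (24 years) before Okonkwo (18 years) before Halvorsen (14 years) before Marchetti (3 years) before Johansson (2 years).
Order: Bianchi, Salazar, Saleh, Andersen, Vance, Okonkwo, Halvorsen, Marchetti, Johansson. So position 5.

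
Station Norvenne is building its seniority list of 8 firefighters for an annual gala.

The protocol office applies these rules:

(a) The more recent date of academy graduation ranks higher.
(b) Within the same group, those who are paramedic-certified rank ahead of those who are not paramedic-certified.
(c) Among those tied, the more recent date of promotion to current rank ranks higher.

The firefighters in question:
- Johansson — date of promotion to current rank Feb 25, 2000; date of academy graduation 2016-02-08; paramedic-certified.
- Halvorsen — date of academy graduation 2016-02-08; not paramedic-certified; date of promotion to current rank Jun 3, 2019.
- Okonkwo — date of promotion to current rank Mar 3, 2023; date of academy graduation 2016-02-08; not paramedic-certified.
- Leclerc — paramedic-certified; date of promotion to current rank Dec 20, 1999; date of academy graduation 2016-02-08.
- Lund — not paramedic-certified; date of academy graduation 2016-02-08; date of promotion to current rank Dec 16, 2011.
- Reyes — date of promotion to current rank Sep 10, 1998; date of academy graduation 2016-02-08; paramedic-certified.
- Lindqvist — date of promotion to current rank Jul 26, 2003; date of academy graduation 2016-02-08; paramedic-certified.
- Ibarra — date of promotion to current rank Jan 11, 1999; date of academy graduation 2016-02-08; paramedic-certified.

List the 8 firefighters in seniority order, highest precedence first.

By date of academy graduation (later first): Lindqvist, Johansson, Leclerc, Ibarra, Reyes, Okonkwo, Halvorsen and Lund (each 2016-02-08).
Among Lindqvist, Johansson, Leclerc, Ibarra, Reyes, Okonkwo, Halvorsen and Lund, paramedic-certified before not paramedic-certified: Lindqvist, Johansson, Leclerc, Ibarra and Reyes (paramedic-certified) before Okonkwo, Halvorsen and Lund (not paramedic-certified).
Among Lindqvist, Johansson, Leclerc, Ibarra and Reyes, by date of promotion to current rank (later first): Lindqvist (Jul 26, 2003) before Johansson (Feb 25, 2000) before Leclerc (Dec 20, 1999) before Ibarra (Jan 11, 1999) before Reyes (Sep 10, 1998).
Among Okonkwo, Halvorsen and Lund, by date of promotion to current rank (later first): Okonkwo (Mar 3, 2023) before Halvorsen (Jun 3, 2019) before Lund (Dec 16, 2011).
Full order: Lindqvist, Johansson, Leclerc, Ibarra, Reyes, Okonkwo, Halvorsen, Lund.

Lindqvist, Johansson, Leclerc, Ibarra, Reyes, Okonkwo, Halvorsen, Lund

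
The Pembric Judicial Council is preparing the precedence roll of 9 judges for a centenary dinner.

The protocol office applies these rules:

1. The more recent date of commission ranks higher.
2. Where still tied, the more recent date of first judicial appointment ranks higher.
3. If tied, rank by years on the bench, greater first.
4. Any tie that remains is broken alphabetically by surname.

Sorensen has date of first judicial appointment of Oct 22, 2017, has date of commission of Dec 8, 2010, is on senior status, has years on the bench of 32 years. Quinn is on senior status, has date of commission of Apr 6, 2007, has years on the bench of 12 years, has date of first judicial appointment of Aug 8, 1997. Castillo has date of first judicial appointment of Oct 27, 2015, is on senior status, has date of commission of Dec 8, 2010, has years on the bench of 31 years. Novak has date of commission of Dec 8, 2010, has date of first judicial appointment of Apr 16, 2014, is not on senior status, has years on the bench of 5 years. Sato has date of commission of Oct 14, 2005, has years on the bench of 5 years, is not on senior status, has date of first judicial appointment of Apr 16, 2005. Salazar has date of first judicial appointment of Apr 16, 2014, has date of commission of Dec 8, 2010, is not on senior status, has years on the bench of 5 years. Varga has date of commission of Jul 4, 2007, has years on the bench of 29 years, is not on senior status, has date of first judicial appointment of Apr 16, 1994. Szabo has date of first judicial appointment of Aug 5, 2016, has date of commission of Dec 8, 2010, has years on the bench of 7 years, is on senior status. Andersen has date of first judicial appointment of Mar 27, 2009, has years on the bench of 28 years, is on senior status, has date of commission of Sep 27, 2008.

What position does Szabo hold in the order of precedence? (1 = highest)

2

By date of commission (later first): Sorensen, Szabo, Castillo, Novak and Salazar (each Dec 8, 2010); then Andersen (Sep 27, 2008); then Varga (Jul 4, 2007); then Quinn (Apr 6, 2007); then Sato (Oct 14, 2005).
Among Sorensen, Szabo, Castillo, Novak and Salazar, by date of first judicial appointment (later first): Sorensen (Oct 22, 2017) before Szabo (Aug 5, 2016) before Castillo (Oct 27, 2015) before Novak and Salazar (Apr 16, 2014).
Novak and Salazar both have years on the bench 5 years, so the next rule applies.
Among Novak and Salazar, alphabetically by surname: Novak before Salazar.
Order: Sorensen, Szabo, Castillo, Novak, Salazar, Andersen, Varga, Quinn, Sato. So position 2.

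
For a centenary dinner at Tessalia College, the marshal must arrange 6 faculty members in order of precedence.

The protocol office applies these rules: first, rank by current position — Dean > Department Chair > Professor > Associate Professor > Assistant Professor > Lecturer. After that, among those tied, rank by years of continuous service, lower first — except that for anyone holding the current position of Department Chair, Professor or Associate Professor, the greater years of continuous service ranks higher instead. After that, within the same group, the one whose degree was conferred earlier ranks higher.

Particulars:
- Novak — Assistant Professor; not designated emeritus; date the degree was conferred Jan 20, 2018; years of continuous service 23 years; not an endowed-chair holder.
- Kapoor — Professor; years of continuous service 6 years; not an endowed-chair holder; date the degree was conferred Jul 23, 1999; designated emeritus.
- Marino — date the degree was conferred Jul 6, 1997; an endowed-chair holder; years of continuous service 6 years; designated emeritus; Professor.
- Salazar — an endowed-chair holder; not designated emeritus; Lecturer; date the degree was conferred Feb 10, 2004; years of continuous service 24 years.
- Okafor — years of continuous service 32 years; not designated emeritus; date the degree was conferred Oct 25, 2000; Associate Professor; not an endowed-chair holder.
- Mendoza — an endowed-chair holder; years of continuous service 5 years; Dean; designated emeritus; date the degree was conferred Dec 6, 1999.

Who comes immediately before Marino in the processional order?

By current position: Mendoza (Dean); then Marino and Kapoor (Professor); then Okafor (Associate Professor); then Novak (Assistant Professor); then Salazar (Lecturer).
Marino and Kapoor both have years of continuous service 6 years, so the next rule applies.
Among Marino and Kapoor, by date the degree was conferred (earlier first): Marino (Jul 6, 1997) before Kapoor (Jul 23, 1999).
Order: Mendoza, Marino, Kapoor, Okafor, Novak, Salazar.

Mendoza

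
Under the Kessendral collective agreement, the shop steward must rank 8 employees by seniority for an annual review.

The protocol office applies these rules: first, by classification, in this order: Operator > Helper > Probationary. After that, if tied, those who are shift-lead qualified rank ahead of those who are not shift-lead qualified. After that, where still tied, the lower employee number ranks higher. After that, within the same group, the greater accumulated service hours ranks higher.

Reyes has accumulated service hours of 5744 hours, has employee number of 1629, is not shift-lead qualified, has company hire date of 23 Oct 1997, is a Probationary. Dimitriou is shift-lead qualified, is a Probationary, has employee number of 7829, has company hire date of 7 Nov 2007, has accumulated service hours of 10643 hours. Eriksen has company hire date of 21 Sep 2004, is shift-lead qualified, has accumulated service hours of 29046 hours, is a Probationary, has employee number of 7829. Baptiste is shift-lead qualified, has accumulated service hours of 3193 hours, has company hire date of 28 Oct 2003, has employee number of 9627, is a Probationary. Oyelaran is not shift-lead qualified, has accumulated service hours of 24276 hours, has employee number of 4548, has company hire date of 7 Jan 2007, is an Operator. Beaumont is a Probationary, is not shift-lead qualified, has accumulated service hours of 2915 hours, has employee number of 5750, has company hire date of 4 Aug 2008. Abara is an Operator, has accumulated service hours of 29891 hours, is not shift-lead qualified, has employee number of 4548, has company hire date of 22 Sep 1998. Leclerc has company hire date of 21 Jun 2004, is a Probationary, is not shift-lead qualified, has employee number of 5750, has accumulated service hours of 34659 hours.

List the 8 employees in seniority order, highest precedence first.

By classification: Abara and Oyelaran (Operator); then Eriksen, Dimitriou, Baptiste, Reyes, Leclerc and Beaumont (Probationary).
Abara and Oyelaran are each not shift-lead qualified, so the next rule applies.
Abara and Oyelaran both have employee number 4548, so the next rule applies.
Among Abara and Oyelaran, by accumulated service hours (higher first): Abara (29891 hours) before Oyelaran (24276 hours).
Among Eriksen, Dimitriou, Baptiste, Reyes, Leclerc and Beaumont, shift-lead qualified before not shift-lead qualified: Eriksen, Dimitriou and Baptiste (shift-lead qualified) before Reyes, Leclerc and Beaumont (not shift-lead qualified).
Among Eriksen, Dimitriou and Baptiste, by employee number (lower first): Eriksen and Dimitriou (7829) before Baptiste (9627).
Among Eriksen and Dimitriou, by accumulated service hours (higher first): Eriksen (29046 hours) before Dimitriou (10643 hours).
Among Reyes, Leclerc and Beaumont, by employee number (lower first): Reyes (1629) before Leclerc and Beaumont (5750).
Among Leclerc and Beaumont, by accumulated service hours (higher first): Leclerc (34659 hours) before Beaumont (2915 hours).
Full order: Abara, Oyelaran, Eriksen, Dimitriou, Baptiste, Reyes, Leclerc, Beaumont.

Abara, Oyelaran, Eriksen, Dimitriou, Baptiste, Reyes, Leclerc, Beaumont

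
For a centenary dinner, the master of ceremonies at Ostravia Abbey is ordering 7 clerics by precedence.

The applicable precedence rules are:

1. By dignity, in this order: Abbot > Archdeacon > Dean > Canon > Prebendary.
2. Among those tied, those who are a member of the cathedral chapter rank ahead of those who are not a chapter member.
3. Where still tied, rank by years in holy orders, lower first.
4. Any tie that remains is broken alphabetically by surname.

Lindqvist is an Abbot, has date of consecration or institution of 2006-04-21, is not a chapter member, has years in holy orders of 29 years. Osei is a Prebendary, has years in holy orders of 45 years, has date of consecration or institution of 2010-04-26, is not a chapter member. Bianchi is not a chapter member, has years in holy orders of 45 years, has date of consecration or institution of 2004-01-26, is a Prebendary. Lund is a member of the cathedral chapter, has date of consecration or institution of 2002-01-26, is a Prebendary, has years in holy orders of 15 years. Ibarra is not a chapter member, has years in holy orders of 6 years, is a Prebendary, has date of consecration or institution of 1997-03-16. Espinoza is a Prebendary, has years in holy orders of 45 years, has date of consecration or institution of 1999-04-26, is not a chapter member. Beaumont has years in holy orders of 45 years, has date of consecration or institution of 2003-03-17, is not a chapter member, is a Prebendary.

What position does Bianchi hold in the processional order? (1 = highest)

5

By dignity: Lindqvist (Abbot); then Lund, Ibarra, Beaumont, Bianchi, Espinoza and Osei (Prebendary).
Among Lund, Ibarra, Beaumont, Bianchi, Espinoza and Osei, a member of the cathedral chapter before not a chapter member: Lund (a member of the cathedral chapter) before Ibarra, Beaumont, Bianchi, Espinoza and Osei (not a chapter member).
Among Ibarra, Beaumont, Bianchi, Espinoza and Osei, by years in holy orders (lower first): Ibarra (6 years) before Beaumont, Bianchi, Espinoza and Osei (45 years).
Among Beaumont, Bianchi, Espinoza and Osei, alphabetically by surname: Beaumont before Bianchi before Espinoza before Osei.
Order: Lindqvist, Lund, Ibarra, Beaumont, Bianchi, Espinoza, Osei. So position 5.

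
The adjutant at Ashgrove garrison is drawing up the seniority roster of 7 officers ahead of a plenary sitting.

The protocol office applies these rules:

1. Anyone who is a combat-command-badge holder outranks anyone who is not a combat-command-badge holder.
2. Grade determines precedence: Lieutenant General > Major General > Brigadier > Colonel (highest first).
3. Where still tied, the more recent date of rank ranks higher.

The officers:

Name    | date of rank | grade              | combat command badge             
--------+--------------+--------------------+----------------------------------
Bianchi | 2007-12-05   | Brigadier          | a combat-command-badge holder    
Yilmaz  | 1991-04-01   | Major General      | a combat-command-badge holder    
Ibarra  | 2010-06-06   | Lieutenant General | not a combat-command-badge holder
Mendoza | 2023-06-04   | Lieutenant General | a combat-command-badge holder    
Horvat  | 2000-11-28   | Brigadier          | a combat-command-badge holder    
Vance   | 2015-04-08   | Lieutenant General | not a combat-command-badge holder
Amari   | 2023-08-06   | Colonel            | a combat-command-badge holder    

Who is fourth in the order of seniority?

Horvat

By the first rule: Mendoza, Yilmaz, Bianchi, Horvat and Amari (each a combat-command-badge holder); then Vance and Ibarra (both not a combat-command-badge holder).
Among Mendoza, Yilmaz, Bianchi, Horvat and Amari, by grade: Mendoza (Lieutenant General) before Yilmaz (Major General) before Bianchi and Horvat (Brigadier) before Amari (Colonel).
Among Bianchi and Horvat, by date of rank (later first): Bianchi (2007-12-05) before Horvat (2000-11-28).
Vance and Ibarra are each Lieutenant General, so the next rule applies.
Among Vance and Ibarra, by date of rank (later first): Vance (2015-04-08) before Ibarra (2010-06-06).
Order: Mendoza, Yilmaz, Bianchi, Horvat, Amari, Vance, Ibarra.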